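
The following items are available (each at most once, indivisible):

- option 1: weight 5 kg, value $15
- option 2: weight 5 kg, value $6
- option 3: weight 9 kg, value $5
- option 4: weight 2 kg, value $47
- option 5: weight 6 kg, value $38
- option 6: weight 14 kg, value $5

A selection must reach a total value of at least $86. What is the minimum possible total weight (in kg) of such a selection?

13

Subsets with value ≥ 86, sorted by total weight:
- option 1+option 4+option 5: weight 13, value 100
- option 2+option 4+option 5: weight 13, value 91
- option 3+option 4+option 5: weight 17, value 90
Minimum weight: 13 kg.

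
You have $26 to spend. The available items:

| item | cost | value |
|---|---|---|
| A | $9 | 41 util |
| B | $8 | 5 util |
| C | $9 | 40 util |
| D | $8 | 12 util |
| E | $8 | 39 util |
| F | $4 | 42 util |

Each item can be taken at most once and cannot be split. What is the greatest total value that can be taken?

123 util

This is a 0/1 knapsack; check combinations near the capacity.
- A+C+F: cost 9+9+4=22, value 41+40+42=123
- A+E+F: cost 9+8+4=21, value 41+39+42=122
- C+E+F: cost 9+8+4=21, value 40+39+42=121
- A+C+E: cost 9+9+8=26, value 41+40+39=120
Best: 123 util.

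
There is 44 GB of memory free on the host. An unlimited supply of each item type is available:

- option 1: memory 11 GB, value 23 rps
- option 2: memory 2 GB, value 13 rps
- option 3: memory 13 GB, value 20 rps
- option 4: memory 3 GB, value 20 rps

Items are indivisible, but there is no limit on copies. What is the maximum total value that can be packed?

293 rps

Best value-per-unit is option 4 at 20/3; filling with it alone gives 14×20 = 280.
Optimal mix: 1×option 2 + 14×option 4 → memory 44, value 293.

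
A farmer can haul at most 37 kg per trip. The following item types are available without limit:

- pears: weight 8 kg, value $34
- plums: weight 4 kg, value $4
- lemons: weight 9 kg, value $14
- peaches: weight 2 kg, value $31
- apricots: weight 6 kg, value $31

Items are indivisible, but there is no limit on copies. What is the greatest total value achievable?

$558

Best value-per-unit is peaches at 31/2, and filling with it alone uses weight 18×2=36. No mix of the others beats 18×31 = 558.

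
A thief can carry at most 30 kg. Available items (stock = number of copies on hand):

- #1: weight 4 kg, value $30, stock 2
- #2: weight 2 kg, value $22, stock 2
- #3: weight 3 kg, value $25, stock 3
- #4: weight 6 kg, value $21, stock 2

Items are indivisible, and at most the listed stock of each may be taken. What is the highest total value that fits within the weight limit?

Top feasible selections:
- 2×#1 + 2×#2 + 3×#3 + 1×#4: weight 27, value 200
- 2×#1 + 2×#2 + 2×#3 + 2×#4: weight 30, value 196
Best: $200.

$200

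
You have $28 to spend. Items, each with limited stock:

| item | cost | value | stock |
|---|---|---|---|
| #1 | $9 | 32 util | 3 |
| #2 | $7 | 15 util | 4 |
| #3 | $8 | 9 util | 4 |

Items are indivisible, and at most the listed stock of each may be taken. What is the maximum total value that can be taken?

Best selections within cost 28 and stock limits:
- 3×#1: cost 27, value 96
- 2×#1 + 1×#2: cost 25, value 79
- 2×#1 + 1×#3: cost 26, value 73
- 2×#1: cost 18, value 64
Best: 96 util.

96 util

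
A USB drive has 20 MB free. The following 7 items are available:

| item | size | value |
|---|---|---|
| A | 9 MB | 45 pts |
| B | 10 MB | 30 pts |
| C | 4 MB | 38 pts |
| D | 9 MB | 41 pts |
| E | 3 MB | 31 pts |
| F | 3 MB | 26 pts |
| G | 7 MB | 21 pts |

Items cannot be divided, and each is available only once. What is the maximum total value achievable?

140 pts

Check high-value combinations within 20 MB:
- A+C+E+F: size 9+4+3+3=19, value 45+38+31+26=140
- C+D+E+F: size 4+9+3+3=19, value 38+41+31+26=136
- B+C+E+F: size 10+4+3+3=20, value 30+38+31+26=125
- C+E+F+G: size 4+3+3+7=17, value 38+31+26+21=116
Best: 140 pts.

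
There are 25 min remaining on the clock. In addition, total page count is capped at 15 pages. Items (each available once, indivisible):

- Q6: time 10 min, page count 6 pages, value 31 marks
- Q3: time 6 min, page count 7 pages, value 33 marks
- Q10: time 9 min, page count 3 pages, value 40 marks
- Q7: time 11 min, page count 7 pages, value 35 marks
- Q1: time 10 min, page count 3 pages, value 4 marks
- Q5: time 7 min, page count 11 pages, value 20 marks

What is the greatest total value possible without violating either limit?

Feasible sets respecting both limits:
- Q3+Q10+Q1: time 25, page count 13, value 77
- Q10+Q7: time 20, page count 10, value 75
- Q3+Q10: time 15, page count 10, value 73
- Q6+Q10: time 19, page count 9, value 71
Best: 77 marks.

77 marks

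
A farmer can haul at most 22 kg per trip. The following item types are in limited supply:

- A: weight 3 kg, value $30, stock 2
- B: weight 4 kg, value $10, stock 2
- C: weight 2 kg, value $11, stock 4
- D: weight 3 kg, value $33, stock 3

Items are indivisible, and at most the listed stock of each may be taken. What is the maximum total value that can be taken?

$192

Top feasible selections:
- 2×A + 3×C + 3×D: weight 21, value 192
- 2×A + 2×C + 3×D: weight 19, value 181
- 2×A + 1×B + 1×C + 3×D: weight 21, value 180
- 1×A + 4×C + 3×D: weight 20, value 173
Best: $192.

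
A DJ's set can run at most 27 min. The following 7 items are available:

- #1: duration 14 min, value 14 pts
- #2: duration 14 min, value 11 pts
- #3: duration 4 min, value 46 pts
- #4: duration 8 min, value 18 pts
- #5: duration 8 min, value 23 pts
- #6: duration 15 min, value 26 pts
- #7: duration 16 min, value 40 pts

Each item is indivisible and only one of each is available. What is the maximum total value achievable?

Check high-value combinations within 27 min:
- #3+#5+#6: duration 4+8+15=27, value 46+23+26=95
- #3+#4+#6: duration 4+8+15=27, value 46+18+26=90
- #3+#4+#5: duration 4+8+8=20, value 46+18+23=87
Best: 95 pts.

95 pts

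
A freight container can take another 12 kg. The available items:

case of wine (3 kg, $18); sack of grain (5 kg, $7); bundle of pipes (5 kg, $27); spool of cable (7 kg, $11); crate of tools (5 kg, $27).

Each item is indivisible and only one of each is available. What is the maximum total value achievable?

Check high-value combinations within 12 kg:
- bundle of pipes+crate of tools: weight 5+5=10, value 27+27=54
- case of wine+bundle of pipes: weight 3+5=8, value 18+27=45
- case of wine+crate of tools: weight 3+5=8, value 18+27=45
- bundle of pipes+spool of cable: weight 5+7=12, value 27+11=38
Best: $54.

$54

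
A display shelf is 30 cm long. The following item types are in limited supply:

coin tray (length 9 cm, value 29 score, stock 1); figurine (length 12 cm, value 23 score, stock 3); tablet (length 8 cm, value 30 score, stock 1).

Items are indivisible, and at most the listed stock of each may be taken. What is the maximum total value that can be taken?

82 score

Top feasible selections:
- 1×coin tray + 1×figurine + 1×tablet: length 29, value 82
- 1×coin tray + 1×tablet: length 17, value 59
Best: 82 score.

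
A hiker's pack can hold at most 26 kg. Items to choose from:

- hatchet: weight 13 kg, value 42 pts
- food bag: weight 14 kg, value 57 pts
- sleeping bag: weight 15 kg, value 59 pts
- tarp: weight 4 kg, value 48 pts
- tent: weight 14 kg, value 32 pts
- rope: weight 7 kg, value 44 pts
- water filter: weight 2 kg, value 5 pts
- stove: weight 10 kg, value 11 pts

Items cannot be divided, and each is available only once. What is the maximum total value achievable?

Check high-value combinations within 26 kg:
- sleeping bag+tarp+rope: weight 15+4+7=26, value 59+48+44=151
- food bag+tarp+rope: weight 14+4+7=25, value 57+48+44=149
- hatchet+tarp+rope+water filter: weight 13+4+7+2=26, value 42+48+44+5=139
Best: 151 pts.

151 pts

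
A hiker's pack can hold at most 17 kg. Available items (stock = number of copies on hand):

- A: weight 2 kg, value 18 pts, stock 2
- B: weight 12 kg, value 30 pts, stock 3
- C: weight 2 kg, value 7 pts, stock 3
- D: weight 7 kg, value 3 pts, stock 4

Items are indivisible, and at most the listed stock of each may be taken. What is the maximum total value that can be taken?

66 pts

Best selections within weight 17 and stock limits:
- 2×A + 1×B: weight 16, value 66
- 2×A + 3×C + 1×D: weight 17, value 60
Best: 66 pts.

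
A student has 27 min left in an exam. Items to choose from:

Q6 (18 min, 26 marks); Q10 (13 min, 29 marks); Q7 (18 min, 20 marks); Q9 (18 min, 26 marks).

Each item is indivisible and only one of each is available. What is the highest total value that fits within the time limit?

29 marks

This is a 0/1 knapsack; check combinations near the capacity.
- Q10: time 13, value 29
- Q6: time 18, value 26
- Q9: time 18, value 26
Best: 29 marks.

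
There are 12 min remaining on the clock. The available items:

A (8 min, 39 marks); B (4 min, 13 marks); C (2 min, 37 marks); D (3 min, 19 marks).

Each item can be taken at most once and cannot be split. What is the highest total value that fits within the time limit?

76 marks

This is a 0/1 knapsack; check combinations near the capacity.
- A+C: time 8+2=10, value 39+37=76
- B+C+D: time 4+2+3=9, value 13+37+19=69
- A+D: time 8+3=11, value 39+19=58
- C+D: time 2+3=5, value 37+19=56
- A+B: time 8+4=12, value 39+13=52
Best: 76 marks.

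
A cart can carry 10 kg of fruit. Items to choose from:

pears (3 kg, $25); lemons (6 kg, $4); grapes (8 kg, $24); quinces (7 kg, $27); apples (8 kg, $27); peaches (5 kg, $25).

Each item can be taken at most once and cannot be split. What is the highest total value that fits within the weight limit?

$52

Check high-value combinations within 10 kg:
- pears+quinces: weight 3+7=10, value 25+27=52
- pears+peaches: weight 3+5=8, value 25+25=50
- pears+lemons: weight 3+6=9, value 25+4=29
- quinces: weight 7, value 27
- apples: weight 8, value 27
Best: $52.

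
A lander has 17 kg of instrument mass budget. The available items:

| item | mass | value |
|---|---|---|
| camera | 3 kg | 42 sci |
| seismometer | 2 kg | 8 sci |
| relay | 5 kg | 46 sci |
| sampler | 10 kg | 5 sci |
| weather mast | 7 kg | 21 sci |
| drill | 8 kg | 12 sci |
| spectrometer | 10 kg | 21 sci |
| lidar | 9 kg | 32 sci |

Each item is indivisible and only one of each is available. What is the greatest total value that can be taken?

120 sci

Check high-value combinations within 17 kg:
- camera+relay+lidar: mass 3+5+9=17, value 42+46+32=120
- camera+seismometer+relay+weather mast: mass 3+2+5+7=17, value 42+8+46+21=117
- camera+relay+weather mast: mass 3+5+7=15, value 42+46+21=109
- camera+relay+drill: mass 3+5+8=16, value 42+46+12=100
- camera+seismometer+relay: mass 3+2+5=10, value 42+8+46=96
Best: 120 sci.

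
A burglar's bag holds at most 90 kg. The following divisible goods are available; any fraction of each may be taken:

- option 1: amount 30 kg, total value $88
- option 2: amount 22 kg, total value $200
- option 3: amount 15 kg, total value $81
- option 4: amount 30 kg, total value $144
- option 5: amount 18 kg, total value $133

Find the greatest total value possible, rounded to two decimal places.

572.67

Take in order of value per unit:
- option 2 (200/22 per unit): all 22 → value 200, running total 200.00
- option 5 (133/18 per unit): all 18 → value 133, running total 333.00
- option 3 (81/15 per unit): all 15 → value 81, running total 414.00
- option 4 (144/30 per unit): all 30 → value 144, running total 558.00
- option 1 (88/30 per unit): 5 of 30 → value 5×88/30 = 14.6667, running total 572.67
Total 572.67.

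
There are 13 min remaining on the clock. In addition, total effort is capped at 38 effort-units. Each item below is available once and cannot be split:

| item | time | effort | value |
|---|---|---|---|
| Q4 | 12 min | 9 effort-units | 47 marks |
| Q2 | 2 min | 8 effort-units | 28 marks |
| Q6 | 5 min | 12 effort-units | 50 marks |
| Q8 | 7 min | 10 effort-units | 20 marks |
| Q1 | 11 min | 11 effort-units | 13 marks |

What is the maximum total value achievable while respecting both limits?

Feasible sets respecting both limits:
- Q2+Q6: time 7, effort 20, value 78
- Q6+Q8: time 12, effort 22, value 70
- Q6: time 5, effort 12, value 50
Best: 78 marks.

78 marks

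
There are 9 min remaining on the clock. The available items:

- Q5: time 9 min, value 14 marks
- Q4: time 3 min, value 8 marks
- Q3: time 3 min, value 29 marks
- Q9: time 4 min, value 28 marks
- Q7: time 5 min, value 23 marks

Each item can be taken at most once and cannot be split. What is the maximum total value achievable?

57 marks

Check high-value combinations within 9 min:
- Q3+Q9: time 3+4=7, value 29+28=57
- Q3+Q7: time 3+5=8, value 29+23=52
- Q9+Q7: time 4+5=9, value 28+23=51
- Q4+Q3: time 3+3=6, value 8+29=37
- Q4+Q9: time 3+4=7, value 8+28=36
Best: 57 marks.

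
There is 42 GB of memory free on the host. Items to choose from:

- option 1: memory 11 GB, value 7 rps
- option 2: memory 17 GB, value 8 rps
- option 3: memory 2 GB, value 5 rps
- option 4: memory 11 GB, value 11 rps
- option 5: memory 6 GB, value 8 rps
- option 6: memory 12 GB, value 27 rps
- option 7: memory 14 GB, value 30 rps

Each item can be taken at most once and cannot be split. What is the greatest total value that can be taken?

73 rps

Check high-value combinations within 42 GB:
- option 3+option 4+option 6+option 7: memory 2+11+12+14=39, value 5+11+27+30=73
- option 3+option 5+option 6+option 7: memory 2+6+12+14=34, value 5+8+27+30=70
- option 1+option 3+option 6+option 7: memory 11+2+12+14=39, value 7+5+27+30=69
Best: 73 rps.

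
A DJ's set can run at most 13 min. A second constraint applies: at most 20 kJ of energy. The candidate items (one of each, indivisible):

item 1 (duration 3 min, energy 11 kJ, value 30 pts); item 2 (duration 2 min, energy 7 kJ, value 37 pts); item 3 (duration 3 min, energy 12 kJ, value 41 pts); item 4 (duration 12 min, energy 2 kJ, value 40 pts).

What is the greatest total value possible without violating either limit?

78 pts

Feasible sets respecting both limits:
- item 2+item 3: duration 5, energy 19, value 78
- item 1+item 2: duration 5, energy 18, value 67
- item 3: duration 3, energy 12, value 41
Best: 78 pts.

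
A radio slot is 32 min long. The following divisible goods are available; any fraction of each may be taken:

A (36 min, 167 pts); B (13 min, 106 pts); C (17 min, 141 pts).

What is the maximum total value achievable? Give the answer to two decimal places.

256.28

Take in order of value per unit:
- C (141/17 per unit): all 17 → value 141, running total 141.00
- B (106/13 per unit): all 13 → value 106, running total 247.00
- A (167/36 per unit): 2 of 36 → value 2×167/36 = 9.2778, running total 256.28
Total 256.28.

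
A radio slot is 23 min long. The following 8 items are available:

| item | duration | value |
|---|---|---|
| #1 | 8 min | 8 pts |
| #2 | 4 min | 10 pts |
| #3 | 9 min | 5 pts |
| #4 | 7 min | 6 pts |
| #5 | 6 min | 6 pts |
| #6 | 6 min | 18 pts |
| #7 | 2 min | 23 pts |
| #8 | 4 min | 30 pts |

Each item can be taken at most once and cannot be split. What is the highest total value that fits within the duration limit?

Check high-value combinations within 23 min:
- #2+#5+#6+#7+#8: duration 4+6+6+2+4=22, value 10+6+18+23+30=87
- #2+#4+#6+#7+#8: duration 4+7+6+2+4=23, value 10+6+18+23+30=87
- #2+#6+#7+#8: duration 4+6+2+4=16, value 10+18+23+30=81
- #1+#6+#7+#8: duration 8+6+2+4=20, value 8+18+23+30=79
Best: 87 pts.

87 pts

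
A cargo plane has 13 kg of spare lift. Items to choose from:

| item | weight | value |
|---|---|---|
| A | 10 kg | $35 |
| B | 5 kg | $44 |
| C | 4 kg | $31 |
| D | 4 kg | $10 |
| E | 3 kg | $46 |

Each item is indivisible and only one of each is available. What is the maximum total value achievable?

$121

Check high-value combinations within 13 kg:
- B+C+E: weight 5+4+3=12, value 44+31+46=121
- B+D+E: weight 5+4+3=12, value 44+10+46=100
- B+E: weight 5+3=8, value 44+46=90
- C+D+E: weight 4+4+3=11, value 31+10+46=87
Best: $121.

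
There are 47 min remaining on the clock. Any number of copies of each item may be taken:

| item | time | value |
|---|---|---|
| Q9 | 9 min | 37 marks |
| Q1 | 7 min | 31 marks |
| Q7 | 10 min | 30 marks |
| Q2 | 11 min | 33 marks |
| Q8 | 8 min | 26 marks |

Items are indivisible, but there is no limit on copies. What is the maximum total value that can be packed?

198 marks

Best value-per-unit is Q1 at 31/7; filling with it alone gives 6×31 = 186.
Optimal mix: 2×Q9 + 4×Q1 → time 46, value 198.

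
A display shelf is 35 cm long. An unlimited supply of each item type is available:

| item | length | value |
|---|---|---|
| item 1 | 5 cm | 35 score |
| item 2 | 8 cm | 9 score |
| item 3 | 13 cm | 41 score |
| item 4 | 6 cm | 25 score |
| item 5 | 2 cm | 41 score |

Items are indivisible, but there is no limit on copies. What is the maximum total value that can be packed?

697 score

Best value-per-unit is item 5 at 41/2, and filling with it alone uses length 17×2=34. No mix of the others beats 17×41 = 697.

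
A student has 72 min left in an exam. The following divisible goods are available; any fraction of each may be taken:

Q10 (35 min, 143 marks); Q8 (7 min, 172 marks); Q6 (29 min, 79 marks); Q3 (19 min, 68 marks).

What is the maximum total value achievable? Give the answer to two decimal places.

Take in order of value per unit:
- Q8 (172/7 per unit): all 7 → value 172, running total 172.00
- Q10 (143/35 per unit): all 35 → value 143, running total 315.00
- Q3 (68/19 per unit): all 19 → value 68, running total 383.00
- Q6 (79/29 per unit): 11 of 29 → value 11×79/29 = 29.9655, running total 412.97
Total 412.97.

412.97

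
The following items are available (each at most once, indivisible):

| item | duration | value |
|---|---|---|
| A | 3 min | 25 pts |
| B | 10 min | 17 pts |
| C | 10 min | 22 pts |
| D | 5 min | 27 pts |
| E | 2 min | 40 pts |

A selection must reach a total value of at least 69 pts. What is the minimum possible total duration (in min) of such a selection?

10

Subsets with value ≥ 69, sorted by total duration:
- A+D+E: duration 10, value 92
- A+C+E: duration 15, value 87
- A+B+E: duration 15, value 82
- C+D+E: duration 17, value 89
Minimum duration: 10 min.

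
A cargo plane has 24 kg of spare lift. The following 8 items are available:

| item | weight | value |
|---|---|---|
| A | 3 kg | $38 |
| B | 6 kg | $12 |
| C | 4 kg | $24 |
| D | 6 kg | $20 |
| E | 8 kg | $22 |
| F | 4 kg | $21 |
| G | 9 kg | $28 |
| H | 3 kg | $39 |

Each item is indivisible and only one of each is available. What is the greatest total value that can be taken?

Check high-value combinations within 24 kg:
- A+C+F+G+H: weight 3+4+4+9+3=23, value 38+24+21+28+39=150
- A+C+E+F+H: weight 3+4+8+4+3=22, value 38+24+22+21+39=144
- A+C+D+E+H: weight 3+4+6+8+3=24, value 38+24+20+22+39=143
- A+C+D+F+H: weight 3+4+6+4+3=20, value 38+24+20+21+39=142
Best: $150.

$150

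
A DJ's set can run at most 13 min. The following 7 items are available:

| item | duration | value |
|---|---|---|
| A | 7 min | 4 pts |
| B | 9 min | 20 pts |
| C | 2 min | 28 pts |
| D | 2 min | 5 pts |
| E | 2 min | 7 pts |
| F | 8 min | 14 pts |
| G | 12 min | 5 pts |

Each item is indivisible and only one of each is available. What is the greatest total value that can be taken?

Check high-value combinations within 13 min:
- B+C+E: duration 9+2+2=13, value 20+28+7=55
- B+C+D: duration 9+2+2=13, value 20+28+5=53
- C+E+F: duration 2+2+8=12, value 28+7+14=49
- B+C: duration 9+2=11, value 20+28=48
Best: 55 pts.

55 pts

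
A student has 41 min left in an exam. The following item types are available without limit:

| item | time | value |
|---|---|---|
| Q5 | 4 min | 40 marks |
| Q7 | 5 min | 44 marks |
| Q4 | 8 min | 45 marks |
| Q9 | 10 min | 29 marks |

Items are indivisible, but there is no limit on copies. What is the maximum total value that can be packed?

404 marks

Best value-per-unit is Q5 at 40/4; filling with it alone gives 10×40 = 400.
Optimal mix: 9×Q5 + 1×Q7 → time 41, value 404.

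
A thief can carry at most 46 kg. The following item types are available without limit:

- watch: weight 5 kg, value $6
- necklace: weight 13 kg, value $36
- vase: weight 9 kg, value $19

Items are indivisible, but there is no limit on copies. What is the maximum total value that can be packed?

$114

Best value-per-unit is necklace at 36/13; filling with it alone gives 3×36 = 108.
Optimal mix: 1×watch + 3×necklace → weight 44, value 114.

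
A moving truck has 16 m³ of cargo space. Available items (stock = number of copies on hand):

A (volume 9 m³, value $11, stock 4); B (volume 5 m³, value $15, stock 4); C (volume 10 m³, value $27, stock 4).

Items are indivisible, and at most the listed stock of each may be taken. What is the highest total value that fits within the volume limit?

Best selections within volume 16 and stock limits:
- 3×B: volume 15, value 45
- 1×B + 1×C: volume 15, value 42
- 2×B: volume 10, value 30
- 1×C: volume 10, value 27
Best: $45.

$45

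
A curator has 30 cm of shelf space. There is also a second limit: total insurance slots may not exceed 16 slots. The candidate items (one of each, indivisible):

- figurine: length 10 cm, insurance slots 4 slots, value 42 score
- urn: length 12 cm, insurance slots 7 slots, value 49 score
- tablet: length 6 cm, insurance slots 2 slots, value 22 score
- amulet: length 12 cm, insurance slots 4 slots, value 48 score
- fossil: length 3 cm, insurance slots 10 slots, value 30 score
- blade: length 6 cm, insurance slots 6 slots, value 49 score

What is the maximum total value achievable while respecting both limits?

Feasible sets respecting both limits:
- figurine+amulet+blade: length 28, insurance slots 14, value 139
- urn+tablet+blade: length 24, insurance slots 15, value 120
- urn+tablet+amulet: length 30, insurance slots 13, value 119
Best: 139 score.

139 score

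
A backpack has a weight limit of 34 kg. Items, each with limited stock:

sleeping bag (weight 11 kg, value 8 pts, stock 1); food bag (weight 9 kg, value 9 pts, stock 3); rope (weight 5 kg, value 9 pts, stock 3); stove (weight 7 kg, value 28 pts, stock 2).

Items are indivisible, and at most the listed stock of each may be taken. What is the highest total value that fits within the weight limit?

83 pts

Best selections within weight 34 and stock limits:
- 3×rope + 2×stove: weight 29, value 83
- 1×food bag + 2×rope + 2×stove: weight 33, value 83
- 2×rope + 2×stove: weight 24, value 74
- 1×food bag + 1×rope + 2×stove: weight 28, value 74
Best: 83 pts.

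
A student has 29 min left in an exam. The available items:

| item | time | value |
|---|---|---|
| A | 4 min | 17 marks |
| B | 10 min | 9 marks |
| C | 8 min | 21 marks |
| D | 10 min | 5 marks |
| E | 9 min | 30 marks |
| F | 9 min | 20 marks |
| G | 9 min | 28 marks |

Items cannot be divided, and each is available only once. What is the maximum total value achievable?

Check high-value combinations within 29 min:
- C+E+G: time 8+9+9=26, value 21+30+28=79
- E+F+G: time 9+9+9=27, value 30+20+28=78
- A+E+G: time 4+9+9=22, value 17+30+28=75
- C+E+F: time 8+9+9=26, value 21+30+20=71
Best: 79 marks.

79 marks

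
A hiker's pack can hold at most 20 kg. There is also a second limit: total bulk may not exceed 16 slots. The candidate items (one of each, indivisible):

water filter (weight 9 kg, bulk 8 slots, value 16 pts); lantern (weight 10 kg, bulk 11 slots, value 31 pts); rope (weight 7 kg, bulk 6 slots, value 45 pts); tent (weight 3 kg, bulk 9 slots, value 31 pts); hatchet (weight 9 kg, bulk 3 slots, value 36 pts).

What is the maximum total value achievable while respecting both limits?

81 pts

Feasible sets respecting both limits:
- rope+hatchet: weight 16, bulk 9, value 81
- rope+tent: weight 10, bulk 15, value 76
- lantern+hatchet: weight 19, bulk 14, value 67
- tent+hatchet: weight 12, bulk 12, value 67
Best: 81 pts.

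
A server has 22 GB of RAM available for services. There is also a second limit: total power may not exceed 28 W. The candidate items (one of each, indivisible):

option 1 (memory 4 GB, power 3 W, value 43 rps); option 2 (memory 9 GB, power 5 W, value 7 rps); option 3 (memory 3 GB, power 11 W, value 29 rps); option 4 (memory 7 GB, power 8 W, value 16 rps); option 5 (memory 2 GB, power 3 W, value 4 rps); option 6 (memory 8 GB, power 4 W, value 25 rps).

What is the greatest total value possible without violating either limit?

Feasible sets respecting both limits:
- option 1+option 3+option 4+option 6: memory 22, power 26, value 113
- option 1+option 3+option 5+option 6: memory 17, power 21, value 101
- option 1+option 3+option 6: memory 15, power 18, value 97
- option 1+option 3+option 4+option 5: memory 16, power 25, value 92
Best: 113 rps.

113 rps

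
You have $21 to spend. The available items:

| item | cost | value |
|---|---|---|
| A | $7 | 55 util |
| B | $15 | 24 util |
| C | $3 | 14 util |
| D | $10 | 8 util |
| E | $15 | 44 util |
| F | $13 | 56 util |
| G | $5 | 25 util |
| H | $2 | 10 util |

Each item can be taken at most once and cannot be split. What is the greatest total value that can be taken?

Check high-value combinations within $21:
- A+F: cost 7+13=20, value 55+56=111
- A+C+G+H: cost 7+3+5+2=17, value 55+14+25+10=104
- C+F+G: cost 3+13+5=21, value 14+56+25=95
- A+C+G: cost 7+3+5=15, value 55+14+25=94
- F+G+H: cost 13+5+2=20, value 56+25+10=91
Best: 111 util.

111 util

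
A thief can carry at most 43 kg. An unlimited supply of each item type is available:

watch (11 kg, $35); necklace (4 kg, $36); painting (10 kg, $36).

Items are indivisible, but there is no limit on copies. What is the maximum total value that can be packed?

Best value-per-unit is necklace at 36/4, and filling with it alone uses weight 10×4=40. No mix of the others beats 10×36 = 360.

$360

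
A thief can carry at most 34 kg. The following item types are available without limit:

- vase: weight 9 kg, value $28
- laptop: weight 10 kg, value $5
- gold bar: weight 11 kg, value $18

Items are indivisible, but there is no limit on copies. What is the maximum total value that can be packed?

Best value-per-unit is vase at 28/9, and filling with it alone uses weight 3×9=27. No mix of the others beats 3×28 = 84.

$84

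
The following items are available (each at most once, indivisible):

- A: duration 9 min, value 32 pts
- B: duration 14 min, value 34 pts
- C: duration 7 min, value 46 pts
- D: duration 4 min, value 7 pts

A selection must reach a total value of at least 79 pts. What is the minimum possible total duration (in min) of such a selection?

Subsets with value ≥ 79, sorted by total duration:
- A+C+D: duration 20, value 85
- B+C: duration 21, value 80
- B+C+D: duration 25, value 87
- A+B+C: duration 30, value 112
Minimum duration: 20 min.

20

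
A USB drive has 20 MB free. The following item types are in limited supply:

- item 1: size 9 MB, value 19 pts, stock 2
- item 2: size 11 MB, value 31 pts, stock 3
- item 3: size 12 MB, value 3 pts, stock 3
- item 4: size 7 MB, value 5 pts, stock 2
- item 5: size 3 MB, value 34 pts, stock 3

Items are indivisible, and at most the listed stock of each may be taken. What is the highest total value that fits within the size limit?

133 pts

Top feasible selections:
- 1×item 2 + 3×item 5: size 20, value 133
- 1×item 1 + 3×item 5: size 18, value 121
- 1×item 4 + 3×item 5: size 16, value 107
Best: 133 pts.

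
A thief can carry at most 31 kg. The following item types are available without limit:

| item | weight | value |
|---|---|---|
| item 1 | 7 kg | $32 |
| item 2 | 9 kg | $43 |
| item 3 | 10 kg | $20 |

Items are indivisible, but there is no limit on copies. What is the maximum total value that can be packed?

Best value-per-unit is item 2 at 43/9; filling with it alone gives 3×43 = 129.
Optimal mix: 3×item 1 + 1×item 2 → weight 30, value 139.

$139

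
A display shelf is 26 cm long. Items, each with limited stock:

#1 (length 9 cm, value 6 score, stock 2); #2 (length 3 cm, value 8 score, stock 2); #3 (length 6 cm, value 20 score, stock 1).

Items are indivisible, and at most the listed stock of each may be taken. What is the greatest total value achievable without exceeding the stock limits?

42 score

Top feasible selections:
- 1×#1 + 2×#2 + 1×#3: length 21, value 42
- 2×#2 + 1×#3: length 12, value 36
- 1×#1 + 1×#2 + 1×#3: length 18, value 34
Best: 42 score.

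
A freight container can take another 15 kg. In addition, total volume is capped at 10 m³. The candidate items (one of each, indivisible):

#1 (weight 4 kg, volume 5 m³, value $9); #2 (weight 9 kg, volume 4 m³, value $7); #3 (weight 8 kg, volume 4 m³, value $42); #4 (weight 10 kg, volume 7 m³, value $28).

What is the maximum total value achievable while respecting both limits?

Feasible sets respecting both limits:
- #1+#3: weight 12, volume 9, value 51
- #3: weight 8, volume 4, value 42
- #4: weight 10, volume 7, value 28
- #1+#2: weight 13, volume 9, value 16
Best: $51.

$51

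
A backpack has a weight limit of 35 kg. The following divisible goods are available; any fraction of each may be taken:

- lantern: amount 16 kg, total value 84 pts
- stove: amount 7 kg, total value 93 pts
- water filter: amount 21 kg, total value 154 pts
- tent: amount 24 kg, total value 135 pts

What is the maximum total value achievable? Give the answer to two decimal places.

286.38

Take in order of value per unit:
- stove (93/7 per unit): all 7 → value 93, running total 93.00
- water filter (154/21 per unit): all 21 → value 154, running total 247.00
- tent (135/24 per unit): 7 of 24 → value 7×135/24 = 39.3750, running total 286.38
Total 286.38.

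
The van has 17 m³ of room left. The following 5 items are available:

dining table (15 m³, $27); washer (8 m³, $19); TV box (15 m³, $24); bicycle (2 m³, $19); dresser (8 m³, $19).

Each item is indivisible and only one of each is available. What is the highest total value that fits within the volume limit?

Check high-value combinations within 17 m³:
- dining table+bicycle: volume 15+2=17, value 27+19=46
- TV box+bicycle: volume 15+2=17, value 24+19=43
- washer+bicycle: volume 8+2=10, value 19+19=38
- bicycle+dresser: volume 2+8=10, value 19+19=38
Best: $46.

$46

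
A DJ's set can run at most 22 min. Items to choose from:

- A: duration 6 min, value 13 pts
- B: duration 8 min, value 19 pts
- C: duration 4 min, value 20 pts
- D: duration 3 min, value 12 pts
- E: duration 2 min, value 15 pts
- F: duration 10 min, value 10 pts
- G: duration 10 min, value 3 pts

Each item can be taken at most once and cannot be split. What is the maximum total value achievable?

67 pts

Check high-value combinations within 22 min:
- A+B+C+E: duration 6+8+4+2=20, value 13+19+20+15=67
- B+C+D+E: duration 8+4+3+2=17, value 19+20+12+15=66
- A+B+C+D: duration 6+8+4+3=21, value 13+19+20+12=64
Best: 67 pts.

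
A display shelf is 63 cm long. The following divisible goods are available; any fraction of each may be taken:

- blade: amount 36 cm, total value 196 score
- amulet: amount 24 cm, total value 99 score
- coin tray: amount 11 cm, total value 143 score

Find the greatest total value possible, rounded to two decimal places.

Take in order of value per unit:
- coin tray (143/11 per unit): all 11 → value 143, running total 143.00
- blade (196/36 per unit): all 36 → value 196, running total 339.00
- amulet (99/24 per unit): 16 of 24 → value 16×99/24 = 66.0000, running total 405.00
Total 405.00.

405.00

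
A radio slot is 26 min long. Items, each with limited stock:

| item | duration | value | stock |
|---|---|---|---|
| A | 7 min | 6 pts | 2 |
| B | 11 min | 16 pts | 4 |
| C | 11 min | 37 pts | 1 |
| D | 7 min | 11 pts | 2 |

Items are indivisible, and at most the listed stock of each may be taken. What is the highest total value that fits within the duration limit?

59 pts

Top feasible selections:
- 1×C + 2×D: duration 25, value 59
- 1×A + 1×C + 1×D: duration 25, value 54
Best: 59 pts.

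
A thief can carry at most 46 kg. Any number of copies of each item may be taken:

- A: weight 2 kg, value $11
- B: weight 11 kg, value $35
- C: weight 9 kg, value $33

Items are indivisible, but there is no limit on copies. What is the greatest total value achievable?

$253

Best value-per-unit is A at 11/2, and filling with it alone uses weight 23×2=46. No mix of the others beats 23×11 = 253.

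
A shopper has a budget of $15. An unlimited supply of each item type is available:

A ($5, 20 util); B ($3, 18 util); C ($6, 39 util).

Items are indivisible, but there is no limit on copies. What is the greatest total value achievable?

Best value-per-unit is C at 39/6; filling with it alone gives 2×39 = 78.
Optimal mix: 1×B + 2×C → cost 15, value 96.

96 util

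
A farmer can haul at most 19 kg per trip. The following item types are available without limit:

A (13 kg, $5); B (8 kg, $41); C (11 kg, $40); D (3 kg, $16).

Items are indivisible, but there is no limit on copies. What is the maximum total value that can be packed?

$98

Best value-per-unit is D at 16/3; filling with it alone gives 6×16 = 96.
Optimal mix: 2×B + 1×D → weight 19, value 98.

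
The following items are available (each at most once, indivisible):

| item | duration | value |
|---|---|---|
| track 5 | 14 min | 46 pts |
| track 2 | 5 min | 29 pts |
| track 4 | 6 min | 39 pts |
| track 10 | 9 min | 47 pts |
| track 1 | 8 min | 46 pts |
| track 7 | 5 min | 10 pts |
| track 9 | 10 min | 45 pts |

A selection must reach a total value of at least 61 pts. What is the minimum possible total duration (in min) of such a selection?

11

Subsets with value ≥ 61, sorted by total duration:
- track 2+track 4: duration 11, value 68
- track 2+track 1: duration 13, value 75
- track 4+track 1: duration 14, value 85
- track 2+track 10: duration 14, value 76
Minimum duration: 11 min.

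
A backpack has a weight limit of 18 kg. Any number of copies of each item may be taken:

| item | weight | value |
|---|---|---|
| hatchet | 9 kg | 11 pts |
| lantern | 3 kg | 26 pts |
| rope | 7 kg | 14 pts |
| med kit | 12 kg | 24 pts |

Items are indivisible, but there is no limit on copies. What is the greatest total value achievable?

Best value-per-unit is lantern at 26/3, and filling with it alone uses weight 6×3=18. No mix of the others beats 6×26 = 156.

156 pts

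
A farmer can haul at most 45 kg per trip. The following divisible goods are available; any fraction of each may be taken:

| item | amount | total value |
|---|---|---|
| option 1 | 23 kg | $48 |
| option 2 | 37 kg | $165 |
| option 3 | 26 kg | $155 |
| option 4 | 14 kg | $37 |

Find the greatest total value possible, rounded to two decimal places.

239.73

Take in order of value per unit:
- option 3 (155/26 per unit): all 26 → value 155, running total 155.00
- option 2 (165/37 per unit): 19 of 37 → value 19×165/37 = 84.7297, running total 239.73
Total 239.73.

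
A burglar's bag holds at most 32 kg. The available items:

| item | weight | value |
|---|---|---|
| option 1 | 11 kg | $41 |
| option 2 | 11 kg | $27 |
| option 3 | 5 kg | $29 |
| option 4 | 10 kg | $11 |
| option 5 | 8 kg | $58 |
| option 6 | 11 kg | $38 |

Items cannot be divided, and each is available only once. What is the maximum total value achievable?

$137

Check high-value combinations within 32 kg:
- option 1+option 5+option 6: weight 11+8+11=30, value 41+58+38=137
- option 1+option 3+option 5: weight 11+5+8=24, value 41+29+58=128
- option 1+option 2+option 5: weight 11+11+8=30, value 41+27+58=126
- option 3+option 5+option 6: weight 5+8+11=24, value 29+58+38=125
- option 2+option 5+option 6: weight 11+8+11=30, value 27+58+38=123
Best: $137.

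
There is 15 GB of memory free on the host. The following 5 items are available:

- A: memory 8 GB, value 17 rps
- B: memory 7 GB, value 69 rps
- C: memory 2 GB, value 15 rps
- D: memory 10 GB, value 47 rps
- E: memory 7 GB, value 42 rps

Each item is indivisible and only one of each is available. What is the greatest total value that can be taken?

111 rps

Check high-value combinations within 15 GB:
- B+E: memory 7+7=14, value 69+42=111
- A+B: memory 8+7=15, value 17+69=86
- B+C: memory 7+2=9, value 69+15=84
- B: memory 7, value 69
Best: 111 rps.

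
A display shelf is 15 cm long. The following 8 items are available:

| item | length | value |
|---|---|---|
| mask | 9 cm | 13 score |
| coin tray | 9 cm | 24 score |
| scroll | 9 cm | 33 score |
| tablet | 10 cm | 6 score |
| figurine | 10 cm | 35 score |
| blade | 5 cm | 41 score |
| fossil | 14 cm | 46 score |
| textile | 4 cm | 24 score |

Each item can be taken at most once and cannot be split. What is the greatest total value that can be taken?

Check high-value combinations within 15 cm:
- figurine+blade: length 10+5=15, value 35+41=76
- scroll+blade: length 9+5=14, value 33+41=74
- blade+textile: length 5+4=9, value 41+24=65
- coin tray+blade: length 9+5=14, value 24+41=65
Best: 76 score.

76 score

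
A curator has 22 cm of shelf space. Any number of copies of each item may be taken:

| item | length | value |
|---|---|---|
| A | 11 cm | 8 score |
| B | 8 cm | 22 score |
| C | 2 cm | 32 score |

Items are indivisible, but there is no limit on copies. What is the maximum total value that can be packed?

352 score

Best value-per-unit is C at 32/2, and filling with it alone uses length 11×2=22. No mix of the others beats 11×32 = 352.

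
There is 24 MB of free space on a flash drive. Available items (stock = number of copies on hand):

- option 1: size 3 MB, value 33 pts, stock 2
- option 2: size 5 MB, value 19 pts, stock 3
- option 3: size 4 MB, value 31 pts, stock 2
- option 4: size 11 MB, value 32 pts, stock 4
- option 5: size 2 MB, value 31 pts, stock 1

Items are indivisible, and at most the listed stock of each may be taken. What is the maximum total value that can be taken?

178 pts

Best selections within size 24 and stock limits:
- 2×option 1 + 1×option 2 + 2×option 3 + 1×option 5: size 21, value 178
- 2×option 1 + 2×option 2 + 1×option 3 + 1×option 5: size 22, value 166
Best: 178 pts.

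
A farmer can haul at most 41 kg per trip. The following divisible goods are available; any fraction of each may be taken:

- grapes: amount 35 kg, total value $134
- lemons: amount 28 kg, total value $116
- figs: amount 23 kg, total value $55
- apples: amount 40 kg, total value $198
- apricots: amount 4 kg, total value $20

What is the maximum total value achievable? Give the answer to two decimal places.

Take in order of value per unit:
- apricots (20/4 per unit): all 4 → value 20, running total 20.00
- apples (198/40 per unit): 37 of 40 → value 37×198/40 = 183.1500, running total 203.15
Total 203.15.

203.15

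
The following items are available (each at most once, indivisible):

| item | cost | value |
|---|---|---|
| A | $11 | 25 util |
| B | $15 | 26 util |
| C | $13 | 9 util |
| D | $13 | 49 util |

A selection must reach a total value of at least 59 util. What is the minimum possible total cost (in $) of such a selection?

Subsets with value ≥ 59, sorted by total cost:
- A+D: cost 24, value 74
- B+D: cost 28, value 75
- A+C+D: cost 37, value 83
Minimum cost: 24 $.

24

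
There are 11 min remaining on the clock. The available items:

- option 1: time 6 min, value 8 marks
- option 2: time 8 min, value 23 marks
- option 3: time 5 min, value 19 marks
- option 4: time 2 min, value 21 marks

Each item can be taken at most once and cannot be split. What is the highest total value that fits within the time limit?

This is a 0/1 knapsack; check combinations near the capacity.
- option 2+option 4: time 8+2=10, value 23+21=44
- option 3+option 4: time 5+2=7, value 19+21=40
- option 1+option 4: time 6+2=8, value 8+21=29
Best: 44 marks.

44 marks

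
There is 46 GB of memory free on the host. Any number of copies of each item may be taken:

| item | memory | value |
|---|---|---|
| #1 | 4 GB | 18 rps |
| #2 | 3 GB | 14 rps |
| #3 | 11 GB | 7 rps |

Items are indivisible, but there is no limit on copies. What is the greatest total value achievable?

Best value-per-unit is #2 at 14/3; filling with it alone gives 15×14 = 210.
Optimal mix: 1×#1 + 14×#2 → memory 46, value 214.

214 rps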